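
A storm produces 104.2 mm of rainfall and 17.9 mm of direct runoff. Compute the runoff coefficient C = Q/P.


The runoff coefficient C = runoff depth / rainfall depth.
C = 17.9 / 104.2
  = 0.1718.

0.1718


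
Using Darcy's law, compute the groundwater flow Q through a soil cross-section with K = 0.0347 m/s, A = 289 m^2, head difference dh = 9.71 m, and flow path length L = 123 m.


Darcy's law: Q = K * A * i, where i = dh/L.
Hydraulic gradient i = 9.71 / 123 = 0.078943.
Q = 0.0347 * 289 * 0.078943
  = 0.7917 m^3/s.

0.7917


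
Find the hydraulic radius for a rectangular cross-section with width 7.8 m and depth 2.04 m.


For a rectangular section:
Flow area A = b * y = 7.8 * 2.04 = 15.91 m^2.
Wetted perimeter P = b + 2y = 7.8 + 2*2.04 = 11.88 m.
Hydraulic radius R = A/P = 15.91 / 11.88 = 1.3394 m.

1.3394


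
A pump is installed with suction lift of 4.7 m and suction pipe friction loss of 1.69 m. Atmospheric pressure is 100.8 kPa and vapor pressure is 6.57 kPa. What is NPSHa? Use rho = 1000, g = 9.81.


NPSHa = p_atm/(rho*g) - z_s - hf_s - p_vap/(rho*g).
p_atm/(rho*g) = 100.8*1000 / (1000*9.81) = 10.275 m.
p_vap/(rho*g) = 6.57*1000 / (1000*9.81) = 0.67 m.
NPSHa = 10.275 - 4.7 - 1.69 - 0.67
      = 3.22 m.

3.22


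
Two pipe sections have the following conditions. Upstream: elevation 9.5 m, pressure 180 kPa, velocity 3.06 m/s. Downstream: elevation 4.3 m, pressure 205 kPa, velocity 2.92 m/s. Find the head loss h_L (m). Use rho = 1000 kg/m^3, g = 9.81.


Total head at each section: H = z + p/(rho*g) + V^2/(2g).
H1 = 9.5 + 180*1000/(1000*9.81) + 3.06^2/(2*9.81)
   = 9.5 + 18.349 + 0.4772
   = 28.326 m.
H2 = 4.3 + 205*1000/(1000*9.81) + 2.92^2/(2*9.81)
   = 4.3 + 20.897 + 0.4346
   = 25.632 m.
h_L = H1 - H2 = 28.326 - 25.632 = 2.694 m.

2.694


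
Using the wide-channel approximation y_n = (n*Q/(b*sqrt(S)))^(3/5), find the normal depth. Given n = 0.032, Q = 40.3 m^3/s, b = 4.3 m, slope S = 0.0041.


We use the wide-channel approximation y_n = (n*Q/(b*sqrt(S)))^(3/5).
sqrt(S) = sqrt(0.0041) = 0.064031.
Numerator: n*Q = 0.032 * 40.3 = 1.2896.
Denominator: b*sqrt(S) = 4.3 * 0.064031 = 0.275333.
arg = 4.6838.
y_n = 4.6838^(3/5) = 2.5256 m.

2.5256


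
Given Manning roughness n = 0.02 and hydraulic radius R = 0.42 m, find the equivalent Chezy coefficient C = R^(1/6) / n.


The Chezy coefficient relates to Manning's n through C = R^(1/6) / n.
R^(1/6) = 0.42^(1/6) = 0.865383.
C = 0.865383 / 0.02 = 43.27 m^(1/2)/s.

43.27


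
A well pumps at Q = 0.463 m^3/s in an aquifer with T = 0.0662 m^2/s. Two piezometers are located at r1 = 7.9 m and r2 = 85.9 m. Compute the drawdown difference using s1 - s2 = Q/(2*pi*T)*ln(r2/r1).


Thiem equation: s1 - s2 = Q/(2*pi*T) * ln(r2/r1).
ln(r2/r1) = ln(85.9/7.9) = 2.3863.
Q/(2*pi*T) = 0.463 / (2*pi*0.0662) = 0.463 / 0.4159 = 1.1131.
s1 - s2 = 1.1131 * 2.3863 = 2.6563 m.

2.6563


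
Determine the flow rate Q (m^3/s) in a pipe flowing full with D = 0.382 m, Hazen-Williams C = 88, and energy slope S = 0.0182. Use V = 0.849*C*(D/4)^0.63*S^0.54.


For a full circular pipe, R = D/4 = 0.382/4 = 0.0955 m.
V = 0.849 * 88 * 0.0955^0.63 * 0.0182^0.54
  = 0.849 * 88 * 0.22772 * 0.114931
  = 1.9554 m/s.
Pipe area A = pi*D^2/4 = pi*0.382^2/4 = 0.1146 m^2.
Q = A * V = 0.1146 * 1.9554 = 0.2241 m^3/s.

0.2241


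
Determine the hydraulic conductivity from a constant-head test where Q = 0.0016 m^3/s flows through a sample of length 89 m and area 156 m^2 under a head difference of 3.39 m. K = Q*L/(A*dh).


From K = Q*L / (A*dh):
Numerator: Q*L = 0.0016 * 89 = 0.1424.
Denominator: A*dh = 156 * 3.39 = 528.84.
K = 0.1424 / 528.84 = 0.000269 m/s.

0.000269


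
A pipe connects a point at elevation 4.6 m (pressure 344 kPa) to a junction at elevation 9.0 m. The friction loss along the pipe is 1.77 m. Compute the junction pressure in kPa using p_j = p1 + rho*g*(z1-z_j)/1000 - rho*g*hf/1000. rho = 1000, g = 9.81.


Junction pressure: p_j = p1 + rho*g*(z1 - z_j)/1000 - rho*g*hf/1000.
Elevation term = 1000*9.81*(4.6 - 9.0)/1000 = -43.164 kPa.
Friction term = 1000*9.81*1.77/1000 = 17.364 kPa.
p_j = 344 + -43.164 - 17.364 = 283.47 kPa.

283.47


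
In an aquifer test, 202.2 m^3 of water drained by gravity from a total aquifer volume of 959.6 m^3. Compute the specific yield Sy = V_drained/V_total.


Specific yield Sy = Volume drained / Total volume.
Sy = 202.2 / 959.6
   = 0.2107.

0.2107


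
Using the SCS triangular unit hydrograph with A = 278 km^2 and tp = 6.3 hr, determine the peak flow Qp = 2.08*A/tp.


SCS formula: Qp = 2.08 * A / tp.
Qp = 2.08 * 278 / 6.3
   = 578.24 / 6.3
   = 91.78 m^3/s per cm.

91.78


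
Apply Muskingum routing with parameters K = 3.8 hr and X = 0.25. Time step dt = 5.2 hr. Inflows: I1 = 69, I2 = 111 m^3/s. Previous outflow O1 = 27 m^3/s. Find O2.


Muskingum coefficients:
denom = 2*K*(1-X) + dt = 2*3.8*(1-0.25) + 5.2 = 10.9.
C0 = (dt - 2*K*X)/denom = (5.2 - 2*3.8*0.25)/10.9 = 0.3028.
C1 = (dt + 2*K*X)/denom = (5.2 + 2*3.8*0.25)/10.9 = 0.6514.
C2 = (2*K*(1-X) - dt)/denom = 0.0459.
O2 = C0*I2 + C1*I1 + C2*O1
   = 0.3028*111 + 0.6514*69 + 0.0459*27
   = 79.79 m^3/s.

79.79


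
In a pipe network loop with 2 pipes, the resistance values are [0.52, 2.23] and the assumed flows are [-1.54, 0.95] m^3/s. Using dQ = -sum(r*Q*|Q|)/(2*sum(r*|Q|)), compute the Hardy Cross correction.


Numerator terms (r*Q*|Q|): 0.52*-1.54*|-1.54| = -1.2332; 2.23*0.95*|0.95| = 2.0126.
Sum of numerator = 0.7793.
Denominator terms (r*|Q|): 0.52*|-1.54| = 0.8008; 2.23*|0.95| = 2.1185.
2 * sum of denominator = 2 * 2.9193 = 5.8386.
dQ = -0.7793 / 5.8386 = -0.1335 m^3/s.

-0.1335


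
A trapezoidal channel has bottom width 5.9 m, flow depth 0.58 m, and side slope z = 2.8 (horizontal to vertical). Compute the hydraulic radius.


For a trapezoidal section with side slope z:
A = (b + z*y)*y = (5.9 + 2.8*0.58)*0.58 = 4.364 m^2.
P = b + 2*y*sqrt(1 + z^2) = 5.9 + 2*0.58*sqrt(1 + 2.8^2) = 9.349 m.
R = A/P = 4.364 / 9.349 = 0.4668 m.

0.4668


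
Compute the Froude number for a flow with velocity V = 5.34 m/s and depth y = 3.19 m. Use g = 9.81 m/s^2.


The Froude number is defined as Fr = V / sqrt(g*y).
g*y = 9.81 * 3.19 = 31.2939.
sqrt(g*y) = sqrt(31.2939) = 5.5941.
Fr = 5.34 / 5.5941 = 0.9546.

0.9546


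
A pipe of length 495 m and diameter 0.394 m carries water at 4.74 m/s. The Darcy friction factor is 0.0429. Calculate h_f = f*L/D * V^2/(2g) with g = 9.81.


Darcy-Weisbach equation: h_f = f * (L/D) * V^2/(2g).
f * L/D = 0.0429 * 495/0.394 = 53.8972.
V^2/(2g) = 4.74^2 / (2*9.81) = 22.4676 / 19.62 = 1.1451 m.
h_f = 53.8972 * 1.1451 = 61.72 m.

61.72


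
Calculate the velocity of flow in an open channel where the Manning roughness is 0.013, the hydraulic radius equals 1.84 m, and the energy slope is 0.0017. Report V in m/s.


Manning's equation gives V = (1/n) * R^(2/3) * S^(1/2).
First, compute R^(2/3) = 1.84^(2/3) = 1.5016.
Next, S^(1/2) = 0.0017^(1/2) = 0.041231.
Then 1/n = 1/0.013 = 76.92.
V = 76.92 * 1.5016 * 0.041231 = 4.7624 m/s.

4.7624


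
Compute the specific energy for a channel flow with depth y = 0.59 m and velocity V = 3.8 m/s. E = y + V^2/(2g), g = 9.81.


Specific energy E = y + V^2/(2g).
Velocity head = V^2/(2g) = 3.8^2 / (2*9.81) = 14.44 / 19.62 = 0.736 m.
E = 0.59 + 0.736 = 1.326 m.

1.326


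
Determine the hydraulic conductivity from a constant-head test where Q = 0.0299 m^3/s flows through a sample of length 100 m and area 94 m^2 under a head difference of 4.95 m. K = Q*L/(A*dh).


From K = Q*L / (A*dh):
Numerator: Q*L = 0.0299 * 100 = 2.99.
Denominator: A*dh = 94 * 4.95 = 465.3.
K = 2.99 / 465.3 = 0.006426 m/s.

0.006426


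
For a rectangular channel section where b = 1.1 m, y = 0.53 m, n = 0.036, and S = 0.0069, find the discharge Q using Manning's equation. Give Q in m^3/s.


For a rectangular channel, the cross-sectional area A = b * y = 1.1 * 0.53 = 0.58 m^2.
The wetted perimeter P = b + 2y = 1.1 + 2*0.53 = 2.16 m.
Hydraulic radius R = A/P = 0.58/2.16 = 0.2699 m.
Velocity V = (1/n)*R^(2/3)*S^(1/2) = (1/0.036)*0.2699^(2/3)*0.0069^(1/2) = 0.9637 m/s.
Discharge Q = A * V = 0.58 * 0.9637 = 0.562 m^3/s.

0.562


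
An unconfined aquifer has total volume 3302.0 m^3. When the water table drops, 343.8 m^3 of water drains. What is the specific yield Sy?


Specific yield Sy = Volume drained / Total volume.
Sy = 343.8 / 3302.0
   = 0.1041.

0.1041


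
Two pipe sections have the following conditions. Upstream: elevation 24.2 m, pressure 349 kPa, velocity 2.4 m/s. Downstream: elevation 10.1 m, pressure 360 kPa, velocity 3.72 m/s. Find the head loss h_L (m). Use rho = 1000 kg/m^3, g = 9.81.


Total head at each section: H = z + p/(rho*g) + V^2/(2g).
H1 = 24.2 + 349*1000/(1000*9.81) + 2.4^2/(2*9.81)
   = 24.2 + 35.576 + 0.2936
   = 60.07 m.
H2 = 10.1 + 360*1000/(1000*9.81) + 3.72^2/(2*9.81)
   = 10.1 + 36.697 + 0.7053
   = 47.503 m.
h_L = H1 - H2 = 60.07 - 47.503 = 12.567 m.

12.567


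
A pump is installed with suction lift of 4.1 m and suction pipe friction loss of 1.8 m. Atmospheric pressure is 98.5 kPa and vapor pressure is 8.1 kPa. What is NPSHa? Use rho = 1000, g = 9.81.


NPSHa = p_atm/(rho*g) - z_s - hf_s - p_vap/(rho*g).
p_atm/(rho*g) = 98.5*1000 / (1000*9.81) = 10.041 m.
p_vap/(rho*g) = 8.1*1000 / (1000*9.81) = 0.826 m.
NPSHa = 10.041 - 4.1 - 1.8 - 0.826
      = 3.32 m.

3.32


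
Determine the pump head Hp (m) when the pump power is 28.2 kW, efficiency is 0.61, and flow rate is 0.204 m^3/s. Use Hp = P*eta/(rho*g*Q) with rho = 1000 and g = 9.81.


Pump head formula: Hp = P * eta / (rho * g * Q).
Numerator: P * eta = 28.2 * 1000 * 0.61 = 17202.0 W.
Denominator: rho * g * Q = 1000 * 9.81 * 0.204 = 2001.24.
Hp = 17202.0 / 2001.24 = 8.6 m.

8.6


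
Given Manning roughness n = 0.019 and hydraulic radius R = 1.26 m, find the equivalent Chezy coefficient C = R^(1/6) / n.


The Chezy coefficient relates to Manning's n through C = R^(1/6) / n.
R^(1/6) = 1.26^(1/6) = 1.03927.
C = 1.03927 / 0.019 = 54.7 m^(1/2)/s.

54.7


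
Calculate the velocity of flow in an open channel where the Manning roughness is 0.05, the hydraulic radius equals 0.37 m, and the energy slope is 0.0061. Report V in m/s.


Manning's equation gives V = (1/n) * R^(2/3) * S^(1/2).
First, compute R^(2/3) = 0.37^(2/3) = 0.5154.
Next, S^(1/2) = 0.0061^(1/2) = 0.078102.
Then 1/n = 1/0.05 = 20.0.
V = 20.0 * 0.5154 * 0.078102 = 0.8051 m/s.

0.8051


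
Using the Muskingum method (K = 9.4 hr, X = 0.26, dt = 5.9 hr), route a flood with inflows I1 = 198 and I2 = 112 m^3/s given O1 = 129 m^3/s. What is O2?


Muskingum coefficients:
denom = 2*K*(1-X) + dt = 2*9.4*(1-0.26) + 5.9 = 19.812.
C0 = (dt - 2*K*X)/denom = (5.9 - 2*9.4*0.26)/19.812 = 0.0511.
C1 = (dt + 2*K*X)/denom = (5.9 + 2*9.4*0.26)/19.812 = 0.5445.
C2 = (2*K*(1-X) - dt)/denom = 0.4044.
O2 = C0*I2 + C1*I1 + C2*O1
   = 0.0511*112 + 0.5445*198 + 0.4044*129
   = 165.7 m^3/s.

165.7


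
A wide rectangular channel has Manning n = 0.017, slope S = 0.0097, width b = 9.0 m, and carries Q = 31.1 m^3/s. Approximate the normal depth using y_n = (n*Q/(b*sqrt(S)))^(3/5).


We use the wide-channel approximation y_n = (n*Q/(b*sqrt(S)))^(3/5).
sqrt(S) = sqrt(0.0097) = 0.098489.
Numerator: n*Q = 0.017 * 31.1 = 0.5287.
Denominator: b*sqrt(S) = 9.0 * 0.098489 = 0.886401.
arg = 0.5965.
y_n = 0.5965^(3/5) = 0.7334 m.

0.7334


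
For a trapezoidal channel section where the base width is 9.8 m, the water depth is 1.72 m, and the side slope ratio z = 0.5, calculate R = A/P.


For a trapezoidal section with side slope z:
A = (b + z*y)*y = (9.8 + 0.5*1.72)*1.72 = 18.335 m^2.
P = b + 2*y*sqrt(1 + z^2) = 9.8 + 2*1.72*sqrt(1 + 0.5^2) = 13.646 m.
R = A/P = 18.335 / 13.646 = 1.3436 m.

1.3436


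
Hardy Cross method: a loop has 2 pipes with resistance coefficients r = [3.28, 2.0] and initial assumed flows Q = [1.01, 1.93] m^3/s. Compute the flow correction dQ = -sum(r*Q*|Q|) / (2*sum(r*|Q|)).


Numerator terms (r*Q*|Q|): 3.28*1.01*|1.01| = 3.3459; 2.0*1.93*|1.93| = 7.4498.
Sum of numerator = 10.7957.
Denominator terms (r*|Q|): 3.28*|1.01| = 3.3128; 2.0*|1.93| = 3.86.
2 * sum of denominator = 2 * 7.1728 = 14.3456.
dQ = -10.7957 / 14.3456 = -0.7525 m^3/s.

-0.7525


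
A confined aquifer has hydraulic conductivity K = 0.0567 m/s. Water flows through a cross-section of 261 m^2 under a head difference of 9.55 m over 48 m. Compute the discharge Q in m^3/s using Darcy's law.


Darcy's law: Q = K * A * i, where i = dh/L.
Hydraulic gradient i = 9.55 / 48 = 0.198958.
Q = 0.0567 * 261 * 0.198958
  = 2.9443 m^3/s.

2.9443


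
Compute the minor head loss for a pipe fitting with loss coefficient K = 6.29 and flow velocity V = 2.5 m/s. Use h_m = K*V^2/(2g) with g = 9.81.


Minor loss formula: h_m = K * V^2/(2g).
V^2 = 2.5^2 = 6.25.
V^2/(2g) = 6.25 / 19.62 = 0.3186 m.
h_m = 6.29 * 0.3186 = 2.0037 m.

2.0037


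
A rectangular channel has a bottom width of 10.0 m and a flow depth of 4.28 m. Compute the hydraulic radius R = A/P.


For a rectangular section:
Flow area A = b * y = 10.0 * 4.28 = 42.8 m^2.
Wetted perimeter P = b + 2y = 10.0 + 2*4.28 = 18.56 m.
Hydraulic radius R = A/P = 42.8 / 18.56 = 2.306 m.

2.306


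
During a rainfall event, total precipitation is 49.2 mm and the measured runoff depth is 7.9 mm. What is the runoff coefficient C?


The runoff coefficient C = runoff depth / rainfall depth.
C = 7.9 / 49.2
  = 0.1606.

0.1606


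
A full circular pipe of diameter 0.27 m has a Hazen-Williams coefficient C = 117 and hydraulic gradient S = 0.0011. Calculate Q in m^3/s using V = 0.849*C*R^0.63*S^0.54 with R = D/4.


For a full circular pipe, R = D/4 = 0.27/4 = 0.0675 m.
V = 0.849 * 117 * 0.0675^0.63 * 0.0011^0.54
  = 0.849 * 117 * 0.183004 * 0.025255
  = 0.4591 m/s.
Pipe area A = pi*D^2/4 = pi*0.27^2/4 = 0.0573 m^2.
Q = A * V = 0.0573 * 0.4591 = 0.0263 m^3/s.

0.0263


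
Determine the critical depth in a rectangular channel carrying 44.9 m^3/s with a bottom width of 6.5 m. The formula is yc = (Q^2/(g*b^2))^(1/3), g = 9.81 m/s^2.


Using yc = (Q^2 / (g * b^2))^(1/3):
Q^2 = 44.9^2 = 2016.01.
g * b^2 = 9.81 * 6.5^2 = 9.81 * 42.25 = 414.47.
Q^2 / (g*b^2) = 2016.01 / 414.47 = 4.8641.
yc = 4.8641^(1/3) = 1.6943 m.

1.6943


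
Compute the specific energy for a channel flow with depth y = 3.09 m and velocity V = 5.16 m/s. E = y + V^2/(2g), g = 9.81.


Specific energy E = y + V^2/(2g).
Velocity head = V^2/(2g) = 5.16^2 / (2*9.81) = 26.6256 / 19.62 = 1.3571 m.
E = 3.09 + 1.3571 = 4.4471 m.

4.4471


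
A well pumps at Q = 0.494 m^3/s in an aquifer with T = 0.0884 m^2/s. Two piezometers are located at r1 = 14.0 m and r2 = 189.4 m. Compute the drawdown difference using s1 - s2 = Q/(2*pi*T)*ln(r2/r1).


Thiem equation: s1 - s2 = Q/(2*pi*T) * ln(r2/r1).
ln(r2/r1) = ln(189.4/14.0) = 2.6048.
Q/(2*pi*T) = 0.494 / (2*pi*0.0884) = 0.494 / 0.5554 = 0.8894.
s1 - s2 = 0.8894 * 2.6048 = 2.3167 m.

2.3167


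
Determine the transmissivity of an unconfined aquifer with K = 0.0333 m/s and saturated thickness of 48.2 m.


Transmissivity is defined as T = K * h.
T = 0.0333 * 48.2
  = 1.6051 m^2/s.

1.6051


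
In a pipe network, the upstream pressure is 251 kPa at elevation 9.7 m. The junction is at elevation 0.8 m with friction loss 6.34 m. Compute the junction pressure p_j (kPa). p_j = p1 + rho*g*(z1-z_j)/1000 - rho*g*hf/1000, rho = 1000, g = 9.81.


Junction pressure: p_j = p1 + rho*g*(z1 - z_j)/1000 - rho*g*hf/1000.
Elevation term = 1000*9.81*(9.7 - 0.8)/1000 = 87.309 kPa.
Friction term = 1000*9.81*6.34/1000 = 62.195 kPa.
p_j = 251 + 87.309 - 62.195 = 276.11 kPa.

276.11


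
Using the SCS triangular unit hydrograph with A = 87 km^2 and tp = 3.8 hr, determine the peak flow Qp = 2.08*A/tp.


SCS formula: Qp = 2.08 * A / tp.
Qp = 2.08 * 87 / 3.8
   = 180.96 / 3.8
   = 47.62 m^3/s per cm.

47.62


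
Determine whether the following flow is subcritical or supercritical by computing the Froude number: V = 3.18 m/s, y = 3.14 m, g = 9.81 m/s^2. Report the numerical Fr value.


The Froude number is defined as Fr = V / sqrt(g*y).
g*y = 9.81 * 3.14 = 30.8034.
sqrt(g*y) = sqrt(30.8034) = 5.5501.
Fr = 3.18 / 5.5501 = 0.573.
Since Fr < 1, the flow is subcritical.

0.573


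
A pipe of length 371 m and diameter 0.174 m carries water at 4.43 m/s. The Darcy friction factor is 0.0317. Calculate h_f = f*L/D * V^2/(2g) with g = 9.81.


Darcy-Weisbach equation: h_f = f * (L/D) * V^2/(2g).
f * L/D = 0.0317 * 371/0.174 = 67.5902.
V^2/(2g) = 4.43^2 / (2*9.81) = 19.6249 / 19.62 = 1.0002 m.
h_f = 67.5902 * 1.0002 = 67.607 m.

67.607


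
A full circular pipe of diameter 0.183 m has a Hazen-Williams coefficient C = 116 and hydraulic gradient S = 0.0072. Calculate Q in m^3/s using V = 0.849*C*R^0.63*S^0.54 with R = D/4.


For a full circular pipe, R = D/4 = 0.183/4 = 0.0457 m.
V = 0.849 * 116 * 0.0457^0.63 * 0.0072^0.54
  = 0.849 * 116 * 0.143234 * 0.069656
  = 0.9826 m/s.
Pipe area A = pi*D^2/4 = pi*0.183^2/4 = 0.0263 m^2.
Q = A * V = 0.0263 * 0.9826 = 0.0258 m^3/s.

0.0258


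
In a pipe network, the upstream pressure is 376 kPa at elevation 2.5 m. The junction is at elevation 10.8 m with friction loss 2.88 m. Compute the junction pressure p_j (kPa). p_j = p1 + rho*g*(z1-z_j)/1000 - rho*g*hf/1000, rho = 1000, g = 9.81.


Junction pressure: p_j = p1 + rho*g*(z1 - z_j)/1000 - rho*g*hf/1000.
Elevation term = 1000*9.81*(2.5 - 10.8)/1000 = -81.423 kPa.
Friction term = 1000*9.81*2.88/1000 = 28.253 kPa.
p_j = 376 + -81.423 - 28.253 = 266.32 kPa.

266.32


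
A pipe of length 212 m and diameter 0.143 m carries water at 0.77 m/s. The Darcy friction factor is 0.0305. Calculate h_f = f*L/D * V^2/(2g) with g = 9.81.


Darcy-Weisbach equation: h_f = f * (L/D) * V^2/(2g).
f * L/D = 0.0305 * 212/0.143 = 45.2168.
V^2/(2g) = 0.77^2 / (2*9.81) = 0.5929 / 19.62 = 0.0302 m.
h_f = 45.2168 * 0.0302 = 1.366 m.

1.366


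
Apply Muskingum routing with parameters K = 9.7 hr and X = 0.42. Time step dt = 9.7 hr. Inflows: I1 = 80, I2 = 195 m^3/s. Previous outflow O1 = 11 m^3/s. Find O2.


Muskingum coefficients:
denom = 2*K*(1-X) + dt = 2*9.7*(1-0.42) + 9.7 = 20.952.
C0 = (dt - 2*K*X)/denom = (9.7 - 2*9.7*0.42)/20.952 = 0.0741.
C1 = (dt + 2*K*X)/denom = (9.7 + 2*9.7*0.42)/20.952 = 0.8519.
C2 = (2*K*(1-X) - dt)/denom = 0.0741.
O2 = C0*I2 + C1*I1 + C2*O1
   = 0.0741*195 + 0.8519*80 + 0.0741*11
   = 83.41 m^3/s.

83.41


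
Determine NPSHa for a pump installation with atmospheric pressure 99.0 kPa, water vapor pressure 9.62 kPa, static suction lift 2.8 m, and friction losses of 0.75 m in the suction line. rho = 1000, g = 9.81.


NPSHa = p_atm/(rho*g) - z_s - hf_s - p_vap/(rho*g).
p_atm/(rho*g) = 99.0*1000 / (1000*9.81) = 10.092 m.
p_vap/(rho*g) = 9.62*1000 / (1000*9.81) = 0.981 m.
NPSHa = 10.092 - 2.8 - 0.75 - 0.981
      = 5.56 m.

5.56


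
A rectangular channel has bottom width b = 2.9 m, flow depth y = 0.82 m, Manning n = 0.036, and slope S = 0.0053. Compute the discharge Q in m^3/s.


For a rectangular channel, the cross-sectional area A = b * y = 2.9 * 0.82 = 2.38 m^2.
The wetted perimeter P = b + 2y = 2.9 + 2*0.82 = 4.54 m.
Hydraulic radius R = A/P = 2.38/4.54 = 0.5238 m.
Velocity V = (1/n)*R^(2/3)*S^(1/2) = (1/0.036)*0.5238^(2/3)*0.0053^(1/2) = 1.314 m/s.
Discharge Q = A * V = 2.38 * 1.314 = 3.125 m^3/s.

3.125


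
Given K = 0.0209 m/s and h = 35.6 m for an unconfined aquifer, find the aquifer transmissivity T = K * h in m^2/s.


Transmissivity is defined as T = K * h.
T = 0.0209 * 35.6
  = 0.744 m^2/s.

0.744


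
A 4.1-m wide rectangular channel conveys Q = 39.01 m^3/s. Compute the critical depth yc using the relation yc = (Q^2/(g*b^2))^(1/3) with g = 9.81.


Using yc = (Q^2 / (g * b^2))^(1/3):
Q^2 = 39.01^2 = 1521.78.
g * b^2 = 9.81 * 4.1^2 = 9.81 * 16.81 = 164.91.
Q^2 / (g*b^2) = 1521.78 / 164.91 = 9.2279.
yc = 9.2279^(1/3) = 2.0975 m.

2.0975


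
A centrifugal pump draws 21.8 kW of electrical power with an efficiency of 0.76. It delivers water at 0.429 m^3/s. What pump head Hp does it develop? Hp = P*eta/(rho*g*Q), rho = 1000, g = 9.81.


Pump head formula: Hp = P * eta / (rho * g * Q).
Numerator: P * eta = 21.8 * 1000 * 0.76 = 16568.0 W.
Denominator: rho * g * Q = 1000 * 9.81 * 0.429 = 4208.49.
Hp = 16568.0 / 4208.49 = 3.94 m.

3.94


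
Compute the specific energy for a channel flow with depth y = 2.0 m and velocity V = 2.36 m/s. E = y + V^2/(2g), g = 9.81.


Specific energy E = y + V^2/(2g).
Velocity head = V^2/(2g) = 2.36^2 / (2*9.81) = 5.5696 / 19.62 = 0.2839 m.
E = 2.0 + 0.2839 = 2.2839 m.

2.2839


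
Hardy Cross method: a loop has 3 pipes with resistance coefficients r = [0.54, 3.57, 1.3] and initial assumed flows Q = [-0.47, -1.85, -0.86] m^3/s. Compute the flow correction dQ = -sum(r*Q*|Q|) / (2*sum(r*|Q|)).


Numerator terms (r*Q*|Q|): 0.54*-0.47*|-0.47| = -0.1193; 3.57*-1.85*|-1.85| = -12.2183; 1.3*-0.86*|-0.86| = -0.9615.
Sum of numerator = -13.2991.
Denominator terms (r*|Q|): 0.54*|-0.47| = 0.2538; 3.57*|-1.85| = 6.6045; 1.3*|-0.86| = 1.118.
2 * sum of denominator = 2 * 7.9763 = 15.9526.
dQ = --13.2991 / 15.9526 = 0.8337 m^3/s.

0.8337


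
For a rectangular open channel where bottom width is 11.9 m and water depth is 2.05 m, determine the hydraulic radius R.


For a rectangular section:
Flow area A = b * y = 11.9 * 2.05 = 24.39 m^2.
Wetted perimeter P = b + 2y = 11.9 + 2*2.05 = 16.0 m.
Hydraulic radius R = A/P = 24.39 / 16.0 = 1.5247 m.

1.5247


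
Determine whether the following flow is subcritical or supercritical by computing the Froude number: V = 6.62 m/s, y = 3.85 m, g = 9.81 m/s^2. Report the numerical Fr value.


The Froude number is defined as Fr = V / sqrt(g*y).
g*y = 9.81 * 3.85 = 37.7685.
sqrt(g*y) = sqrt(37.7685) = 6.1456.
Fr = 6.62 / 6.1456 = 1.0772.
Since Fr > 1, the flow is supercritical.

1.0772


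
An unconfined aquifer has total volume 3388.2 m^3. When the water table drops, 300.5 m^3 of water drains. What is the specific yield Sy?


Specific yield Sy = Volume drained / Total volume.
Sy = 300.5 / 3388.2
   = 0.0887.

0.0887


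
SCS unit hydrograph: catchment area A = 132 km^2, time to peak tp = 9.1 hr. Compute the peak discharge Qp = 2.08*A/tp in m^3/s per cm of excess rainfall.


SCS formula: Qp = 2.08 * A / tp.
Qp = 2.08 * 132 / 9.1
   = 274.56 / 9.1
   = 30.17 m^3/s per cm.

30.17


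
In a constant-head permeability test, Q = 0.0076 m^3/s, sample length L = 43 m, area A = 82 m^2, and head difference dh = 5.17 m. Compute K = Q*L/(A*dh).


From K = Q*L / (A*dh):
Numerator: Q*L = 0.0076 * 43 = 0.3268.
Denominator: A*dh = 82 * 5.17 = 423.94.
K = 0.3268 / 423.94 = 0.000771 m/s.

0.000771


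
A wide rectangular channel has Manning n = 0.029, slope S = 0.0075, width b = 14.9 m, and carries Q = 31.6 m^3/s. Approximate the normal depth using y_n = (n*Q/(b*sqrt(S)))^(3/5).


We use the wide-channel approximation y_n = (n*Q/(b*sqrt(S)))^(3/5).
sqrt(S) = sqrt(0.0075) = 0.086603.
Numerator: n*Q = 0.029 * 31.6 = 0.9164.
Denominator: b*sqrt(S) = 14.9 * 0.086603 = 1.290385.
arg = 0.7102.
y_n = 0.7102^(3/5) = 0.8144 m.

0.8144


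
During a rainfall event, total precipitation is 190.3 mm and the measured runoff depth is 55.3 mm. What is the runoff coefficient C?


The runoff coefficient C = runoff depth / rainfall depth.
C = 55.3 / 190.3
  = 0.2906.

0.2906


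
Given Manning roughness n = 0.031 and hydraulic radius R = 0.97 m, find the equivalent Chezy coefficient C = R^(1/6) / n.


The Chezy coefficient relates to Manning's n through C = R^(1/6) / n.
R^(1/6) = 0.97^(1/6) = 0.994936.
C = 0.994936 / 0.031 = 32.09 m^(1/2)/s.

32.09


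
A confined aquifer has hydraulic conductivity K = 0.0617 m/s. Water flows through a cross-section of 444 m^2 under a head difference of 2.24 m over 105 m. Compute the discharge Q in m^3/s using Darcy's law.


Darcy's law: Q = K * A * i, where i = dh/L.
Hydraulic gradient i = 2.24 / 105 = 0.021333.
Q = 0.0617 * 444 * 0.021333
  = 0.5844 m^3/s.

0.5844


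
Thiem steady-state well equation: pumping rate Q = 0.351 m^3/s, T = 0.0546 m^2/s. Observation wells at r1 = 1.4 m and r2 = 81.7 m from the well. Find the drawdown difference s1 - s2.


Thiem equation: s1 - s2 = Q/(2*pi*T) * ln(r2/r1).
ln(r2/r1) = ln(81.7/1.4) = 4.0666.
Q/(2*pi*T) = 0.351 / (2*pi*0.0546) = 0.351 / 0.3431 = 1.0231.
s1 - s2 = 1.0231 * 4.0666 = 4.1607 m.

4.1607


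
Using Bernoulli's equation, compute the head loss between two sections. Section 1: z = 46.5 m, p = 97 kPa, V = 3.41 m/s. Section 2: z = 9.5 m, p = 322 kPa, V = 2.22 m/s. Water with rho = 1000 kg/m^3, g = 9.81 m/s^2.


Total head at each section: H = z + p/(rho*g) + V^2/(2g).
H1 = 46.5 + 97*1000/(1000*9.81) + 3.41^2/(2*9.81)
   = 46.5 + 9.888 + 0.5927
   = 56.981 m.
H2 = 9.5 + 322*1000/(1000*9.81) + 2.22^2/(2*9.81)
   = 9.5 + 32.824 + 0.2512
   = 42.575 m.
h_L = H1 - H2 = 56.981 - 42.575 = 14.406 m.

14.406


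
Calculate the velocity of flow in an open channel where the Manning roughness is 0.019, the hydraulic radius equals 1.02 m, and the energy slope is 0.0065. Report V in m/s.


Manning's equation gives V = (1/n) * R^(2/3) * S^(1/2).
First, compute R^(2/3) = 1.02^(2/3) = 1.0133.
Next, S^(1/2) = 0.0065^(1/2) = 0.080623.
Then 1/n = 1/0.019 = 52.63.
V = 52.63 * 1.0133 * 0.080623 = 4.2997 m/s.

4.2997


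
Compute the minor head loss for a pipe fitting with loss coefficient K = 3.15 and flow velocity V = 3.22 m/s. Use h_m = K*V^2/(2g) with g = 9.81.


Minor loss formula: h_m = K * V^2/(2g).
V^2 = 3.22^2 = 10.3684.
V^2/(2g) = 10.3684 / 19.62 = 0.5285 m.
h_m = 3.15 * 0.5285 = 1.6647 m.

1.6647


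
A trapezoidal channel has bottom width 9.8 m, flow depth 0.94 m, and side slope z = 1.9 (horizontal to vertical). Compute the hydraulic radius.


For a trapezoidal section with side slope z:
A = (b + z*y)*y = (9.8 + 1.9*0.94)*0.94 = 10.891 m^2.
P = b + 2*y*sqrt(1 + z^2) = 9.8 + 2*0.94*sqrt(1 + 1.9^2) = 13.837 m.
R = A/P = 10.891 / 13.837 = 0.7871 m.

0.7871


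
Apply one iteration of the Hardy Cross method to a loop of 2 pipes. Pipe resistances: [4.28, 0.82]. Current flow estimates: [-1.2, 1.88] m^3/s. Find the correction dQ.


Numerator terms (r*Q*|Q|): 4.28*-1.2*|-1.2| = -6.1632; 0.82*1.88*|1.88| = 2.8982.
Sum of numerator = -3.265.
Denominator terms (r*|Q|): 4.28*|-1.2| = 5.136; 0.82*|1.88| = 1.5416.
2 * sum of denominator = 2 * 6.6776 = 13.3552.
dQ = --3.265 / 13.3552 = 0.2445 m^3/s.

0.2445


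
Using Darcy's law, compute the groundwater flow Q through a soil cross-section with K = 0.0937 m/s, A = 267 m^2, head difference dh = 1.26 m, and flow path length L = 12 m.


Darcy's law: Q = K * A * i, where i = dh/L.
Hydraulic gradient i = 1.26 / 12 = 0.105.
Q = 0.0937 * 267 * 0.105
  = 2.6269 m^3/s.

2.6269


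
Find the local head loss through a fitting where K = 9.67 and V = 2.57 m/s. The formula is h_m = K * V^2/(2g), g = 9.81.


Minor loss formula: h_m = K * V^2/(2g).
V^2 = 2.57^2 = 6.6049.
V^2/(2g) = 6.6049 / 19.62 = 0.3366 m.
h_m = 9.67 * 0.3366 = 3.2553 m.

3.2553


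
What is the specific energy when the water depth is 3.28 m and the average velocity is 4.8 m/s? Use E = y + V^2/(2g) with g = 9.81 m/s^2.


Specific energy E = y + V^2/(2g).
Velocity head = V^2/(2g) = 4.8^2 / (2*9.81) = 23.04 / 19.62 = 1.1743 m.
E = 3.28 + 1.1743 = 4.4543 m.

4.4543


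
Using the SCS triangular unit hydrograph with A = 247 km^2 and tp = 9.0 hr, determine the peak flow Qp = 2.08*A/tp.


SCS formula: Qp = 2.08 * A / tp.
Qp = 2.08 * 247 / 9.0
   = 513.76 / 9.0
   = 57.08 m^3/s per cm.

57.08


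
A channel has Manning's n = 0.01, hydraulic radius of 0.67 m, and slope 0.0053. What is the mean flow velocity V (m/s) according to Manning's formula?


Manning's equation gives V = (1/n) * R^(2/3) * S^(1/2).
First, compute R^(2/3) = 0.67^(2/3) = 0.7657.
Next, S^(1/2) = 0.0053^(1/2) = 0.072801.
Then 1/n = 1/0.01 = 100.0.
V = 100.0 * 0.7657 * 0.072801 = 5.5743 m/s.

5.5743


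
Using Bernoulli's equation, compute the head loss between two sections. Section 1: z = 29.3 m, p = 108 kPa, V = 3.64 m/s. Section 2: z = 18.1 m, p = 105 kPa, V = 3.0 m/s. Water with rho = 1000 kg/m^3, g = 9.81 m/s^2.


Total head at each section: H = z + p/(rho*g) + V^2/(2g).
H1 = 29.3 + 108*1000/(1000*9.81) + 3.64^2/(2*9.81)
   = 29.3 + 11.009 + 0.6753
   = 40.984 m.
H2 = 18.1 + 105*1000/(1000*9.81) + 3.0^2/(2*9.81)
   = 18.1 + 10.703 + 0.4587
   = 29.262 m.
h_L = H1 - H2 = 40.984 - 29.262 = 11.722 m.

11.722


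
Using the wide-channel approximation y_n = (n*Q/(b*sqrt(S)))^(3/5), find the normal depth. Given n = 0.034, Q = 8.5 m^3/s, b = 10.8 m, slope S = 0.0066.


We use the wide-channel approximation y_n = (n*Q/(b*sqrt(S)))^(3/5).
sqrt(S) = sqrt(0.0066) = 0.08124.
Numerator: n*Q = 0.034 * 8.5 = 0.289.
Denominator: b*sqrt(S) = 10.8 * 0.08124 = 0.877392.
arg = 0.3294.
y_n = 0.3294^(3/5) = 0.5136 m.

0.5136


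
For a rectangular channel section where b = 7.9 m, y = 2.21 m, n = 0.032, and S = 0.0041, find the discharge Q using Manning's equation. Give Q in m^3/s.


For a rectangular channel, the cross-sectional area A = b * y = 7.9 * 2.21 = 17.46 m^2.
The wetted perimeter P = b + 2y = 7.9 + 2*2.21 = 12.32 m.
Hydraulic radius R = A/P = 17.46/12.32 = 1.4171 m.
Velocity V = (1/n)*R^(2/3)*S^(1/2) = (1/0.032)*1.4171^(2/3)*0.0041^(1/2) = 2.5245 m/s.
Discharge Q = A * V = 17.46 * 2.5245 = 44.076 m^3/s.

44.076


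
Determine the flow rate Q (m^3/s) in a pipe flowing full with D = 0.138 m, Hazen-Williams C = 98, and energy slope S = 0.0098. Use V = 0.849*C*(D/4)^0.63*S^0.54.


For a full circular pipe, R = D/4 = 0.138/4 = 0.0345 m.
V = 0.849 * 98 * 0.0345^0.63 * 0.0098^0.54
  = 0.849 * 98 * 0.119902 * 0.082274
  = 0.8208 m/s.
Pipe area A = pi*D^2/4 = pi*0.138^2/4 = 0.015 m^2.
Q = A * V = 0.015 * 0.8208 = 0.0123 m^3/s.

0.0123


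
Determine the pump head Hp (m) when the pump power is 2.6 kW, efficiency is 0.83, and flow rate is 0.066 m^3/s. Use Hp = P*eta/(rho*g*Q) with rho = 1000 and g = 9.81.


Pump head formula: Hp = P * eta / (rho * g * Q).
Numerator: P * eta = 2.6 * 1000 * 0.83 = 2158.0 W.
Denominator: rho * g * Q = 1000 * 9.81 * 0.066 = 647.46.
Hp = 2158.0 / 647.46 = 3.33 m.

3.33


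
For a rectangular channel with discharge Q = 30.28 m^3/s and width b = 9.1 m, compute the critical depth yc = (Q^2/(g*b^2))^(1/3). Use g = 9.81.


Using yc = (Q^2 / (g * b^2))^(1/3):
Q^2 = 30.28^2 = 916.88.
g * b^2 = 9.81 * 9.1^2 = 9.81 * 82.81 = 812.37.
Q^2 / (g*b^2) = 916.88 / 812.37 = 1.1286.
yc = 1.1286^(1/3) = 1.0412 m.

1.0412


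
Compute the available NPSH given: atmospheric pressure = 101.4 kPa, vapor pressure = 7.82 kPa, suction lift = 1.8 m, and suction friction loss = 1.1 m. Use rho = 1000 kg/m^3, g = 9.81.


NPSHa = p_atm/(rho*g) - z_s - hf_s - p_vap/(rho*g).
p_atm/(rho*g) = 101.4*1000 / (1000*9.81) = 10.336 m.
p_vap/(rho*g) = 7.82*1000 / (1000*9.81) = 0.797 m.
NPSHa = 10.336 - 1.8 - 1.1 - 0.797
      = 6.64 m.

6.64


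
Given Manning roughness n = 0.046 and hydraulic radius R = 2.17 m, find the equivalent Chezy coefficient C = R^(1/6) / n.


The Chezy coefficient relates to Manning's n through C = R^(1/6) / n.
R^(1/6) = 2.17^(1/6) = 1.137828.
C = 1.137828 / 0.046 = 24.74 m^(1/2)/s.

24.74


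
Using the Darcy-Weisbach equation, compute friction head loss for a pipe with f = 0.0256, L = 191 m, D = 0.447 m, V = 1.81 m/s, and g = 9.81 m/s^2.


Darcy-Weisbach equation: h_f = f * (L/D) * V^2/(2g).
f * L/D = 0.0256 * 191/0.447 = 10.9387.
V^2/(2g) = 1.81^2 / (2*9.81) = 3.2761 / 19.62 = 0.167 m.
h_f = 10.9387 * 0.167 = 1.827 m.

1.827


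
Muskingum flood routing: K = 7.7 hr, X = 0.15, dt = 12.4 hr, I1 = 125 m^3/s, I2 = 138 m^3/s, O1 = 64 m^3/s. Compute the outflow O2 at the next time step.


Muskingum coefficients:
denom = 2*K*(1-X) + dt = 2*7.7*(1-0.15) + 12.4 = 25.49.
C0 = (dt - 2*K*X)/denom = (12.4 - 2*7.7*0.15)/25.49 = 0.3958.
C1 = (dt + 2*K*X)/denom = (12.4 + 2*7.7*0.15)/25.49 = 0.5771.
C2 = (2*K*(1-X) - dt)/denom = 0.0271.
O2 = C0*I2 + C1*I1 + C2*O1
   = 0.3958*138 + 0.5771*125 + 0.0271*64
   = 128.49 m^3/s.

128.49


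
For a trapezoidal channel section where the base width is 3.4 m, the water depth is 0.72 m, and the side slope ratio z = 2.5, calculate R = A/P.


For a trapezoidal section with side slope z:
A = (b + z*y)*y = (3.4 + 2.5*0.72)*0.72 = 3.744 m^2.
P = b + 2*y*sqrt(1 + z^2) = 3.4 + 2*0.72*sqrt(1 + 2.5^2) = 7.277 m.
R = A/P = 3.744 / 7.277 = 0.5145 m.

0.5145


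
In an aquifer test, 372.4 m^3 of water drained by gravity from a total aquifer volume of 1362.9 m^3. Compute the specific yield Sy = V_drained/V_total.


Specific yield Sy = Volume drained / Total volume.
Sy = 372.4 / 1362.9
   = 0.2732.

0.2732


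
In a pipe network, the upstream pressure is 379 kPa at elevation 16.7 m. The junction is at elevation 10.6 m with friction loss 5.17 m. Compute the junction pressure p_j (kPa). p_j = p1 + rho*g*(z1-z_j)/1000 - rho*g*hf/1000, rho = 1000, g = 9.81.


Junction pressure: p_j = p1 + rho*g*(z1 - z_j)/1000 - rho*g*hf/1000.
Elevation term = 1000*9.81*(16.7 - 10.6)/1000 = 59.841 kPa.
Friction term = 1000*9.81*5.17/1000 = 50.718 kPa.
p_j = 379 + 59.841 - 50.718 = 388.12 kPa.

388.12


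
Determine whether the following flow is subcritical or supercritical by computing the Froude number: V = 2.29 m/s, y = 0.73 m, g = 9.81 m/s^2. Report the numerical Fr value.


The Froude number is defined as Fr = V / sqrt(g*y).
g*y = 9.81 * 0.73 = 7.1613.
sqrt(g*y) = sqrt(7.1613) = 2.6761.
Fr = 2.29 / 2.6761 = 0.8557.
Since Fr < 1, the flow is subcritical.

0.8557


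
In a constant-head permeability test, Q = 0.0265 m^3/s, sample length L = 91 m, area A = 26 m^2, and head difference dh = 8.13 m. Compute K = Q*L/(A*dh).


From K = Q*L / (A*dh):
Numerator: Q*L = 0.0265 * 91 = 2.4115.
Denominator: A*dh = 26 * 8.13 = 211.38.
K = 2.4115 / 211.38 = 0.011408 m/s.

0.011408


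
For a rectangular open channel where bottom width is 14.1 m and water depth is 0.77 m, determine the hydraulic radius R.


For a rectangular section:
Flow area A = b * y = 14.1 * 0.77 = 10.86 m^2.
Wetted perimeter P = b + 2y = 14.1 + 2*0.77 = 15.64 m.
Hydraulic radius R = A/P = 10.86 / 15.64 = 0.6942 m.

0.6942


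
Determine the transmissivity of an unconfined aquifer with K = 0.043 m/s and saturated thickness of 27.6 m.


Transmissivity is defined as T = K * h.
T = 0.043 * 27.6
  = 1.1868 m^2/s.

1.1868


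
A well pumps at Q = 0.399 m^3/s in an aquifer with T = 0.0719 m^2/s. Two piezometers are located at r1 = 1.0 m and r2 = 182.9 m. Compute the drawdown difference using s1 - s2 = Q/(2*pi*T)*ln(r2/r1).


Thiem equation: s1 - s2 = Q/(2*pi*T) * ln(r2/r1).
ln(r2/r1) = ln(182.9/1.0) = 5.2089.
Q/(2*pi*T) = 0.399 / (2*pi*0.0719) = 0.399 / 0.4518 = 0.8832.
s1 - s2 = 0.8832 * 5.2089 = 4.6006 m.

4.6006


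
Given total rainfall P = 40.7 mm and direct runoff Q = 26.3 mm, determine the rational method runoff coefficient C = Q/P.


The runoff coefficient C = runoff depth / rainfall depth.
C = 26.3 / 40.7
  = 0.6462.

0.6462


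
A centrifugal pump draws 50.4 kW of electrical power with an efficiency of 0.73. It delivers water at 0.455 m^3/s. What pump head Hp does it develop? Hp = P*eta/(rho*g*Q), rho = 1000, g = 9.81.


Pump head formula: Hp = P * eta / (rho * g * Q).
Numerator: P * eta = 50.4 * 1000 * 0.73 = 36792.0 W.
Denominator: rho * g * Q = 1000 * 9.81 * 0.455 = 4463.55.
Hp = 36792.0 / 4463.55 = 8.24 m.

8.24


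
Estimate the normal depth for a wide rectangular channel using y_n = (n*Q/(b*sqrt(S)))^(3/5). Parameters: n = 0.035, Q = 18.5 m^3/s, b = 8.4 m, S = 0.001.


We use the wide-channel approximation y_n = (n*Q/(b*sqrt(S)))^(3/5).
sqrt(S) = sqrt(0.001) = 0.031623.
Numerator: n*Q = 0.035 * 18.5 = 0.6475.
Denominator: b*sqrt(S) = 8.4 * 0.031623 = 0.265633.
arg = 2.4376.
y_n = 2.4376^(3/5) = 1.7068 m.

1.7068


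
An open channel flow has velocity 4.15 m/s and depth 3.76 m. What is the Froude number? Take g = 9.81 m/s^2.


The Froude number is defined as Fr = V / sqrt(g*y).
g*y = 9.81 * 3.76 = 36.8856.
sqrt(g*y) = sqrt(36.8856) = 6.0734.
Fr = 4.15 / 6.0734 = 0.6833.

0.6833


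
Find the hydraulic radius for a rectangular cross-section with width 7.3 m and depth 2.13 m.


For a rectangular section:
Flow area A = b * y = 7.3 * 2.13 = 15.55 m^2.
Wetted perimeter P = b + 2y = 7.3 + 2*2.13 = 11.56 m.
Hydraulic radius R = A/P = 15.55 / 11.56 = 1.3451 m.

1.3451


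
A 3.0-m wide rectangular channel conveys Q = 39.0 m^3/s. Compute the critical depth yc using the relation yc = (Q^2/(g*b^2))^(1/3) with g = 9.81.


Using yc = (Q^2 / (g * b^2))^(1/3):
Q^2 = 39.0^2 = 1521.0.
g * b^2 = 9.81 * 3.0^2 = 9.81 * 9.0 = 88.29.
Q^2 / (g*b^2) = 1521.0 / 88.29 = 17.2273.
yc = 17.2273^(1/3) = 2.5827 m.

2.5827


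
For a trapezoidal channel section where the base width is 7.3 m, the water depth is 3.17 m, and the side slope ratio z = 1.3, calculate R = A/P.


For a trapezoidal section with side slope z:
A = (b + z*y)*y = (7.3 + 1.3*3.17)*3.17 = 36.205 m^2.
P = b + 2*y*sqrt(1 + z^2) = 7.3 + 2*3.17*sqrt(1 + 1.3^2) = 17.698 m.
R = A/P = 36.205 / 17.698 = 2.0456 m.

2.0456


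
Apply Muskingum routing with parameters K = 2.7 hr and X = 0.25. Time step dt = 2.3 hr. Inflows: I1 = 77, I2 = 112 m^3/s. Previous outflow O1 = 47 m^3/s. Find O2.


Muskingum coefficients:
denom = 2*K*(1-X) + dt = 2*2.7*(1-0.25) + 2.3 = 6.35.
C0 = (dt - 2*K*X)/denom = (2.3 - 2*2.7*0.25)/6.35 = 0.1496.
C1 = (dt + 2*K*X)/denom = (2.3 + 2*2.7*0.25)/6.35 = 0.5748.
C2 = (2*K*(1-X) - dt)/denom = 0.2756.
O2 = C0*I2 + C1*I1 + C2*O1
   = 0.1496*112 + 0.5748*77 + 0.2756*47
   = 73.97 m^3/s.

73.97


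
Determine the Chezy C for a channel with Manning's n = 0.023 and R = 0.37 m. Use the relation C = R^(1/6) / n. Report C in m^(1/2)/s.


The Chezy coefficient relates to Manning's n through C = R^(1/6) / n.
R^(1/6) = 0.37^(1/6) = 0.847293.
C = 0.847293 / 0.023 = 36.84 m^(1/2)/s.

36.84


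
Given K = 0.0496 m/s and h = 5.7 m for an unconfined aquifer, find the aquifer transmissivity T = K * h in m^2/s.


Transmissivity is defined as T = K * h.
T = 0.0496 * 5.7
  = 0.2827 m^2/s.

0.2827


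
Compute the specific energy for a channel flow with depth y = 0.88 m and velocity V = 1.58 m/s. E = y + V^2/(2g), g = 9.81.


Specific energy E = y + V^2/(2g).
Velocity head = V^2/(2g) = 1.58^2 / (2*9.81) = 2.4964 / 19.62 = 0.1272 m.
E = 0.88 + 0.1272 = 1.0072 m.

1.0072


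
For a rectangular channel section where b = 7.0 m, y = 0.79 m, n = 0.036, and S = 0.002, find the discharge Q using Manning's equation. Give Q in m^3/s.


For a rectangular channel, the cross-sectional area A = b * y = 7.0 * 0.79 = 5.53 m^2.
The wetted perimeter P = b + 2y = 7.0 + 2*0.79 = 8.58 m.
Hydraulic radius R = A/P = 5.53/8.58 = 0.6445 m.
Velocity V = (1/n)*R^(2/3)*S^(1/2) = (1/0.036)*0.6445^(2/3)*0.002^(1/2) = 0.9269 m/s.
Discharge Q = A * V = 5.53 * 0.9269 = 5.126 m^3/s.

5.126


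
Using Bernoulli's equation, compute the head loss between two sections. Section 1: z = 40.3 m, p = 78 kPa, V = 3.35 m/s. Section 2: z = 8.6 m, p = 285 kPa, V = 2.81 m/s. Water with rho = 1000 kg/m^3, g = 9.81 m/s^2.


Total head at each section: H = z + p/(rho*g) + V^2/(2g).
H1 = 40.3 + 78*1000/(1000*9.81) + 3.35^2/(2*9.81)
   = 40.3 + 7.951 + 0.572
   = 48.823 m.
H2 = 8.6 + 285*1000/(1000*9.81) + 2.81^2/(2*9.81)
   = 8.6 + 29.052 + 0.4025
   = 38.054 m.
h_L = H1 - H2 = 48.823 - 38.054 = 10.769 m.

10.769


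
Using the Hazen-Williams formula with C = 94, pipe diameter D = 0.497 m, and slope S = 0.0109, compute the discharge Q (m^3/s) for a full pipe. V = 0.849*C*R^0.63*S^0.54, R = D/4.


For a full circular pipe, R = D/4 = 0.497/4 = 0.1242 m.
V = 0.849 * 94 * 0.1242^0.63 * 0.0109^0.54
  = 0.849 * 94 * 0.268786 * 0.087139
  = 1.8692 m/s.
Pipe area A = pi*D^2/4 = pi*0.497^2/4 = 0.194 m^2.
Q = A * V = 0.194 * 1.8692 = 0.3626 m^3/s.

0.3626


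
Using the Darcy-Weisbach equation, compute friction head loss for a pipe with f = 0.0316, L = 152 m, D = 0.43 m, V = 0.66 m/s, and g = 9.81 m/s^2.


Darcy-Weisbach equation: h_f = f * (L/D) * V^2/(2g).
f * L/D = 0.0316 * 152/0.43 = 11.1702.
V^2/(2g) = 0.66^2 / (2*9.81) = 0.4356 / 19.62 = 0.0222 m.
h_f = 11.1702 * 0.0222 = 0.248 m.

0.248
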